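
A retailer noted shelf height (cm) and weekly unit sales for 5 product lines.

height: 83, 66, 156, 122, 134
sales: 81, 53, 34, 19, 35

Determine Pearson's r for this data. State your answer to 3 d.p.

n = 5, Σx = 561, Σy = 222, Σx² = 68421, Σy² = 12112, Σxy = 22533
nΣxy − ΣxΣy = 112665 − 124542 = -11877
nΣx² − (Σx)² = 342105 − 314721 = 27384; nΣy² − (Σy)² = 60560 − 49284 = 11276
r = -11877 / √(27384 × 11276) = -11877 / 17572.1935 ≈ -0.676

-0.676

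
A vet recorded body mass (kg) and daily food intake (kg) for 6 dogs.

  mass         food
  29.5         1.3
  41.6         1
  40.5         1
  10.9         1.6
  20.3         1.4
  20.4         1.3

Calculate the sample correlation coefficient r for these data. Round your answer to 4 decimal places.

-0.9707

n = 6, Σx = 163.2, Σy = 7.6, Σx² = 5188.12, Σy² = 9.9, Σxy = 192.83
nΣxy − ΣxΣy = 1156.98 − 1240.32 = -83.34
nΣx² − (Σx)² = 31128.72 − 26634.24 = 4494.48; nΣy² − (Σy)² = 59.4 − 57.76 = 1.64
r = -83.34 / √(4494.48 × 1.64) = -83.34 / 85.8542 ≈ -0.9707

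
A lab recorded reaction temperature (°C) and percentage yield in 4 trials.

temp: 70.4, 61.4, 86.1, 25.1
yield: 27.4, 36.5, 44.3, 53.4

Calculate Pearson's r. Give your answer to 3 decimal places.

n = 4, Σx = 243, Σy = 161.6, Σx² = 16769.34, Σy² = 6897.06, Σxy = 9324.63
nΣxy − ΣxΣy = 37298.52 − 39268.8 = -1970.28
nΣx² − (Σx)² = 67077.36 − 59049 = 8028.36; nΣy² − (Σy)² = 27588.24 − 26114.56 = 1473.68
r = -1970.28 / √(8028.36 × 1473.68) = -1970.28 / 3439.6560 ≈ -0.573

-0.573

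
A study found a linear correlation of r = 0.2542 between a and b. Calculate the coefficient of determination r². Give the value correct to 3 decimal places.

r² = (0.2542)² = 0.065

0.065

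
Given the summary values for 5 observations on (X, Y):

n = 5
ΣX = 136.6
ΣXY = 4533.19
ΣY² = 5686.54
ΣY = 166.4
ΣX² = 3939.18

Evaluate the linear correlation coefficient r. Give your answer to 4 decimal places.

-0.0732

r = (nΣXY − ΣXΣY) / √[(nΣX² − (ΣX)²)(nΣY² − (ΣY)²)]
Numerator: 5×4533.19 − 136.6×166.4 = -64.29
Denominator: √[(19695.9 − 18659.56)(28432.7 − 27688.96)] = √[1036.34 × 743.74] = 877.9337
r = -64.29 / 877.9337 ≈ -0.0732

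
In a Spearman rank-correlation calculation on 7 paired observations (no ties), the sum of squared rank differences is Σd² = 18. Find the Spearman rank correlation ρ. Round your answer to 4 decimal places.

0.6786

ρ = 1 − 6Σd² / [n(n²−1)] = 1 − 6×18 / (7×48)
  = 1 − 108/336 = 1 − 0.32143 ≈ 0.6786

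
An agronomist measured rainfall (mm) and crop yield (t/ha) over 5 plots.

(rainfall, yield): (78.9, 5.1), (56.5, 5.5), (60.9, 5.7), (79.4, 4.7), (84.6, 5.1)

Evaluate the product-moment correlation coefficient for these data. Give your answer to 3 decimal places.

-0.814

n = 5, Σx = 360.3, Σy = 26.1, Σx² = 26587.79, Σy² = 136.85, Σxy = 1864.91
nΣxy − ΣxΣy = 9324.55 − 9403.83 = -79.28
nΣx² − (Σx)² = 132938.95 − 129816.09 = 3122.86; nΣy² − (Σy)² = 684.25 − 681.21 = 3.04
r = -79.28 / √(3122.86 × 3.04) = -79.28 / 97.4346 ≈ -0.814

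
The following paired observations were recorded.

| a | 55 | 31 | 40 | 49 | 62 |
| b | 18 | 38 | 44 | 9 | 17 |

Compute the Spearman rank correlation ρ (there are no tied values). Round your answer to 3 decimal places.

Rank a: 4, 1, 2, 3, 5
Rank b: 3, 4, 5, 1, 2
d = rank(a) − rank(b): 1, -3, -3, 2, 3; Σd² = 32
ρ = 1 − 6Σd² / [n(n²−1)] = 1 − 6×32 / (5×24) = 1 − 192/120 ≈ -0.600

-0.600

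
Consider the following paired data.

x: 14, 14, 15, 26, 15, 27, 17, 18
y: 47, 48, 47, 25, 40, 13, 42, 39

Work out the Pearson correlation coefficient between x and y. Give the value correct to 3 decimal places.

n = 8, Σx = 146, Σy = 301, Σx² = 2860, Σy² = 12401, Σxy = 5052
nΣxy − ΣxΣy = 40416 − 43946 = -3530
nΣx² − (Σx)² = 22880 − 21316 = 1564; nΣy² − (Σy)² = 99208 − 90601 = 8607
r = -3530 / √(1564 × 8607) = -3530 / 3668.9710 ≈ -0.962

-0.962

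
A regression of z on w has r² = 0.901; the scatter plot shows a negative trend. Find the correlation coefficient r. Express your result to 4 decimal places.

-0.9492

|r| = √0.901 = 0.9492
The association is negative, so r = −0.9492.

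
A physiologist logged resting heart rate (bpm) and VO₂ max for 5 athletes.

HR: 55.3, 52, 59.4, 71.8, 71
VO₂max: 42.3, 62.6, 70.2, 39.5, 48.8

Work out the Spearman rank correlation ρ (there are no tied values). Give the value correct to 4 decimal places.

-0.5000

Rank HR: 2, 1, 3, 5, 4
Rank VO₂max: 2, 4, 5, 1, 3
d = rank(HR) − rank(VO₂max): 0, -3, -2, 4, 1; Σd² = 30
ρ = 1 − 6Σd² / [n(n²−1)] = 1 − 6×30 / (5×24) = 1 − 180/120 ≈ -0.5000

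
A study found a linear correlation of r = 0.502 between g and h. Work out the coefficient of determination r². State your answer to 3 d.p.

0.252

r² = (0.502)² = 0.252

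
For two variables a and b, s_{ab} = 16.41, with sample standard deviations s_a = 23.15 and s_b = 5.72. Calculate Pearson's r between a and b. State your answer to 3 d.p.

0.124

r = Cov(a,b) / (s_a · s_b) = 16.41 / (23.15 × 5.72)
  = 16.41 / 132.4180 ≈ 0.124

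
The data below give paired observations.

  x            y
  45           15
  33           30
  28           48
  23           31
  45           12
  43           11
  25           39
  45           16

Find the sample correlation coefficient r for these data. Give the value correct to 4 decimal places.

-0.8747

n = 8, Σx = 287, Σy = 202, Σx² = 10951, Σy² = 6432, Σxy = 6430
nΣxy − ΣxΣy = 51440 − 57974 = -6534
nΣx² − (Σx)² = 87608 − 82369 = 5239; nΣy² − (Σy)² = 51456 − 40804 = 10652
r = -6534 / √(5239 × 10652) = -6534 / 7470.3298 ≈ -0.8747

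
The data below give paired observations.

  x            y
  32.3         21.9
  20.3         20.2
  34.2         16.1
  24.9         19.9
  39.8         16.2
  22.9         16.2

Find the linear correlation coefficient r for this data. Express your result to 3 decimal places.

-0.338

n = 6, Σx = 174.4, Σy = 110.5, Σx² = 5353.48, Σy² = 2067.75, Σxy = 3179.3
nΣxy − ΣxΣy = 19075.8 − 19271.2 = -195.4
nΣx² − (Σx)² = 32120.88 − 30415.36 = 1705.52; nΣy² − (Σy)² = 12406.5 − 12210.25 = 196.25
r = -195.4 / √(1705.52 × 196.25) = -195.4 / 578.5398 ≈ -0.338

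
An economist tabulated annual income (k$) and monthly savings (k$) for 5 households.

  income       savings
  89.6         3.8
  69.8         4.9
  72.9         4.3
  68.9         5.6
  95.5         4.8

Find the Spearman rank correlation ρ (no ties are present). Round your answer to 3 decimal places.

-0.700

Rank income: 4, 2, 3, 1, 5
Rank savings: 1, 4, 2, 5, 3
d = rank(income) − rank(savings): 3, -2, 1, -4, 2; Σd² = 34
ρ = 1 − 6Σd² / [n(n²−1)] = 1 − 6×34 / (5×24) = 1 − 204/120 ≈ -0.700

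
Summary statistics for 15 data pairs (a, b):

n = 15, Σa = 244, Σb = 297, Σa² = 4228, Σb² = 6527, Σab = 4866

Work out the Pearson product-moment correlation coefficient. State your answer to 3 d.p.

0.085

r = (nΣab − ΣaΣb) / √[(nΣa² − (Σa)²)(nΣb² − (Σb)²)]
Numerator: 15×4866 − 244×297 = 522
Denominator: √[(63420 − 59536)(97905 − 88209)] = √[3884 × 9696] = 6136.7144
r = 522 / 6136.7144 ≈ 0.085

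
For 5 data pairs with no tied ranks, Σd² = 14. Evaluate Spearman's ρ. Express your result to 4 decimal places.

0.3000

ρ = 1 − 6Σd² / [n(n²−1)] = 1 − 6×14 / (5×24)
  = 1 − 84/120 = 1 − 0.70000 ≈ 0.3000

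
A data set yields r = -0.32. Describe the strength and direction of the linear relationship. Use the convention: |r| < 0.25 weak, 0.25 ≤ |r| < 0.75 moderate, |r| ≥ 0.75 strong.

moderate negative

r = -0.32 < 0 so the relationship is negative.
|r| = 0.32, which falls in the moderate range.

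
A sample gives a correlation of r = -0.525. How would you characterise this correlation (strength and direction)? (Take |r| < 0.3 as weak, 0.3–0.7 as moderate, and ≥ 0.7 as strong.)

r = -0.525 < 0 so the relationship is negative.
|r| = 0.525, which falls in the moderate range.

moderate negative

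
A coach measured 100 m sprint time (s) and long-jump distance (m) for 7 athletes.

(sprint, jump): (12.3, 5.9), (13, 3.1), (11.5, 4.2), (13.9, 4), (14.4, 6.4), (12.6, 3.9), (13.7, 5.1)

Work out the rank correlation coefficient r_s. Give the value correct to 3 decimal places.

0.214

Rank sprint: 2, 4, 1, 6, 7, 3, 5
Rank jump: 6, 1, 4, 3, 7, 2, 5
d = rank(sprint) − rank(jump): -4, 3, -3, 3, 0, 1, 0; Σd² = 44
ρ = 1 − 6Σd² / [n(n²−1)] = 1 − 6×44 / (7×48) = 1 − 264/336 ≈ 0.214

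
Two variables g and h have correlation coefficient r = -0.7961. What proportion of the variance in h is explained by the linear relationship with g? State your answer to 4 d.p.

r² = (-0.7961)² = 0.6338

0.6338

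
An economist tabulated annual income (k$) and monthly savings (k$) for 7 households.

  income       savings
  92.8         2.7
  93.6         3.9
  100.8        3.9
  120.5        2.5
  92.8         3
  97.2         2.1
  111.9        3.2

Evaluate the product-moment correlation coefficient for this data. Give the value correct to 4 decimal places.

n = 7, Σx = 709.6, Σy = 21.3, Σx² = 72634.98, Σy² = 67.61, Σxy = 2150.57
nΣxy − ΣxΣy = 15053.99 − 15114.48 = -60.49
nΣx² − (Σx)² = 508444.86 − 503532.16 = 4912.7; nΣy² − (Σy)² = 473.27 − 453.69 = 19.58
r = -60.49 / √(4912.7 × 19.58) = -60.49 / 310.1462 ≈ -0.1950

-0.1950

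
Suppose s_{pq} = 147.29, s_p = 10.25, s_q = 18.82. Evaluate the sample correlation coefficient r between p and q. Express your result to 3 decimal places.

r = Cov(p,q) / (s_p · s_q) = 147.29 / (10.25 × 18.82)
  = 147.29 / 192.9050 ≈ 0.764

0.764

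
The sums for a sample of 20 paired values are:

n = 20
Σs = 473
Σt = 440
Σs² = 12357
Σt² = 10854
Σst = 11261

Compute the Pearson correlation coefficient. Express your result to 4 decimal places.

0.7294

r = (nΣst − ΣsΣt) / √[(nΣs² − (Σs)²)(nΣt² − (Σt)²)]
Numerator: 20×11261 − 473×440 = 17100
Denominator: √[(247140 − 223729)(217080 − 193600)] = √[23411 × 23480] = 23445.4746
r = 17100 / 23445.4746 ≈ 0.7294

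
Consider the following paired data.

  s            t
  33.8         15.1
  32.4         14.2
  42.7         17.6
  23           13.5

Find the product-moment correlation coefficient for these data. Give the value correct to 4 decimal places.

0.9416

n = 4, Σs = 131.9, Σt = 60.4, Σs² = 4544.49, Σt² = 921.66, Σst = 2032.48
nΣst − ΣsΣt = 8129.92 − 7966.76 = 163.16
nΣs² − (Σs)² = 18177.96 − 17397.61 = 780.35; nΣt² − (Σt)² = 3686.64 − 3648.16 = 38.48
r = 163.16 / √(780.35 × 38.48) = 163.16 / 173.2855 ≈ 0.9416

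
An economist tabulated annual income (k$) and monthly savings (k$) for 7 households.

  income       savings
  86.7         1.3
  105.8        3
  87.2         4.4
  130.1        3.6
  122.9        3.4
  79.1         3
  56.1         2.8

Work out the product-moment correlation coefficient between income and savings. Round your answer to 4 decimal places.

n = 7, Σx = 667.9, Σy = 21.5, Σx² = 67748.81, Σy² = 71.41, Σxy = 2094.39
nΣxy − ΣxΣy = 14660.73 − 14359.85 = 300.88
nΣx² − (Σx)² = 474241.67 − 446090.41 = 28151.26; nΣy² − (Σy)² = 499.87 − 462.25 = 37.62
r = 300.88 / √(28151.26 × 37.62) = 300.88 / 1029.1017 ≈ 0.2924

0.2924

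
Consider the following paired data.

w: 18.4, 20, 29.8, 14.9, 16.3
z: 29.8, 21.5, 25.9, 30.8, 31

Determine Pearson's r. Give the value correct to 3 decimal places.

-0.511

n = 5, Σw = 99.4, Σz = 139, Σw² = 2114.3, Σz² = 3930.74, Σwz = 2714.36
nΣwz − ΣwΣz = 13571.8 − 13816.6 = -244.8
nΣw² − (Σw)² = 10571.5 − 9880.36 = 691.14; nΣz² − (Σz)² = 19653.7 − 19321 = 332.7
r = -244.8 / √(691.14 × 332.7) = -244.8 / 479.5230 ≈ -0.511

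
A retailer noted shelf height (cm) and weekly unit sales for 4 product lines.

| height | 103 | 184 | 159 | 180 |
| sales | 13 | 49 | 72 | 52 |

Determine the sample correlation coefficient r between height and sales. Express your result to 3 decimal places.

0.747

n = 4, Σx = 626, Σy = 186, Σx² = 102146, Σy² = 10458, Σxy = 31163
nΣxy − ΣxΣy = 124652 − 116436 = 8216
nΣx² − (Σx)² = 408584 − 391876 = 16708; nΣy² − (Σy)² = 41832 − 34596 = 7236
r = 8216 / √(16708 × 7236) = 8216 / 10995.4121 ≈ 0.747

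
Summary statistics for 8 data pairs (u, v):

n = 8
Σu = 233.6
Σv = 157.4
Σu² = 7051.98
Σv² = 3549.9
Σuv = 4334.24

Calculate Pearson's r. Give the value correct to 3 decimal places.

r = (nΣuv − ΣuΣv) / √[(nΣu² − (Σu)²)(nΣv² − (Σv)²)]
Numerator: 8×4334.24 − 233.6×157.4 = -2094.72
Denominator: √[(56415.84 − 54568.96)(28399.2 − 24774.76)] = √[1846.88 × 3624.44] = 2587.2583
r = -2094.72 / 2587.2583 ≈ -0.810

-0.810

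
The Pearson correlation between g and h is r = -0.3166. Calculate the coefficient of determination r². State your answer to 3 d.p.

0.100

r² = (-0.3166)² = 0.100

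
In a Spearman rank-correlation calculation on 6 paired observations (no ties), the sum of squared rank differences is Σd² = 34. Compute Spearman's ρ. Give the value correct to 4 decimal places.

ρ = 1 − 6Σd² / [n(n²−1)] = 1 − 6×34 / (6×35)
  = 1 − 204/210 = 1 − 0.97143 ≈ 0.0286

0.0286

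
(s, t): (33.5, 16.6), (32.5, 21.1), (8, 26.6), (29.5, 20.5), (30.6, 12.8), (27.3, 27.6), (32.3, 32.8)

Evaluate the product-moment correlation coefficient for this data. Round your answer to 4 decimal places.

n = 7, Σs = 193.7, Σt = 158, Σs² = 5837.69, Σt² = 3850.02, Σst = 4264
nΣst − ΣsΣt = 29848 − 30604.6 = -756.6
nΣs² − (Σs)² = 40863.83 − 37519.69 = 3344.14; nΣt² − (Σt)² = 26950.14 − 24964 = 1986.14
r = -756.6 / √(3344.14 × 1986.14) = -756.6 / 2577.1943 ≈ -0.2936

-0.2936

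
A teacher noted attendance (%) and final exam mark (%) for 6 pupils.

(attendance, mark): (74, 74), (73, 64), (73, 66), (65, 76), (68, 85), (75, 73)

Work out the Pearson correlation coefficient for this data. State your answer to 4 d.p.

n = 6, Σx = 428, Σy = 438, Σx² = 30608, Σy² = 32258, Σxy = 31161
nΣxy − ΣxΣy = 186966 − 187464 = -498
nΣx² − (Σx)² = 183648 − 183184 = 464; nΣy² − (Σy)² = 193548 − 191844 = 1704
r = -498 / √(464 × 1704) = -498 / 889.1884 ≈ -0.5601

-0.5601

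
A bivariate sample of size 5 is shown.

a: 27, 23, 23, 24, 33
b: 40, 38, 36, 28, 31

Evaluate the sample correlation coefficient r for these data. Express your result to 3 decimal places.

-0.248

n = 5, Σa = 130, Σb = 173, Σa² = 3452, Σb² = 6085, Σab = 4477
nΣab − ΣaΣb = 22385 − 22490 = -105
nΣa² − (Σa)² = 17260 − 16900 = 360; nΣb² − (Σb)² = 30425 − 29929 = 496
r = -105 / √(360 × 496) = -105 / 422.5636 ≈ -0.248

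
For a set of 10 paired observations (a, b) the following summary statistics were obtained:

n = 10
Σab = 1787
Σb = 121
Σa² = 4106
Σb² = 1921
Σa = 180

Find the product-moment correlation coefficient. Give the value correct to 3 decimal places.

r = (nΣab − ΣaΣb) / √[(nΣa² − (Σa)²)(nΣb² − (Σb)²)]
Numerator: 10×1787 − 180×121 = -3910
Denominator: √[(41060 − 32400)(19210 − 14641)] = √[8660 × 4569] = 6290.2734
r = -3910 / 6290.2734 ≈ -0.622

-0.622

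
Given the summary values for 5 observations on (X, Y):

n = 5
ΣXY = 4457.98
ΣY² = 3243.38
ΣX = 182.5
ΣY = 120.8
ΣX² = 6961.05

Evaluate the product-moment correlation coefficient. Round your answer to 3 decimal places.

0.156

r = (nΣXY − ΣXΣY) / √[(nΣX² − (ΣX)²)(nΣY² − (ΣY)²)]
Numerator: 5×4457.98 − 182.5×120.8 = 243.9
Denominator: √[(34805.25 − 33306.25)(16216.9 − 14592.64)] = √[1499 × 1624.26] = 1560.3736
r = 243.9 / 1560.3736 ≈ 0.156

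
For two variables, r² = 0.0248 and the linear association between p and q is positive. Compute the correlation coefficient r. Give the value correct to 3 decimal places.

|r| = √0.0248 = 0.157
The association is positive, so r = 0.157.

0.157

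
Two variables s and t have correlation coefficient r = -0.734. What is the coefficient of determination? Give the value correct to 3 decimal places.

0.539

r² = (-0.734)² = 0.539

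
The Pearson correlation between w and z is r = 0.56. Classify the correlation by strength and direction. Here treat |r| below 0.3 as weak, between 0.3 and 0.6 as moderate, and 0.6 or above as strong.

moderate positive

r = 0.56 > 0 so the relationship is positive.
|r| = 0.56, which falls in the moderate range.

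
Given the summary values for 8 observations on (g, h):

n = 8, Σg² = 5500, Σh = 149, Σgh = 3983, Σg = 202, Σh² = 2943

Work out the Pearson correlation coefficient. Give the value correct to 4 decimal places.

0.8524

r = (nΣgh − ΣgΣh) / √[(nΣg² − (Σg)²)(nΣh² − (Σh)²)]
Numerator: 8×3983 − 202×149 = 1766
Denominator: √[(44000 − 40804)(23544 − 22201)] = √[3196 × 1343] = 2071.7693
r = 1766 / 2071.7693 ≈ 0.8524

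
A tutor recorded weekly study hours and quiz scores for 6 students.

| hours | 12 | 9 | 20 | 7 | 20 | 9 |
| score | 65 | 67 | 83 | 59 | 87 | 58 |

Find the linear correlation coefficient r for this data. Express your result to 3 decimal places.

n = 6, Σx = 77, Σy = 419, Σx² = 1155, Σy² = 30017, Σxy = 5718
nΣxy − ΣxΣy = 34308 − 32263 = 2045
nΣx² − (Σx)² = 6930 − 5929 = 1001; nΣy² − (Σy)² = 180102 − 175561 = 4541
r = 2045 / √(1001 × 4541) = 2045 / 2132.0274 ≈ 0.959

0.959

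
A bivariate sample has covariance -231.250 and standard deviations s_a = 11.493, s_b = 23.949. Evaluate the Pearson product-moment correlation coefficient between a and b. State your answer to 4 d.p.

-0.8402

r = Cov(a,b) / (s_a · s_b) = -231.250 / (11.493 × 23.949)
  = -231.250 / 275.2459 ≈ -0.8402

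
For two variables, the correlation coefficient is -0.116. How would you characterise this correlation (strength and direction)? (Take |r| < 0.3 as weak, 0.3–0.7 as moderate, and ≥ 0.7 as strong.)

r = -0.116 < 0 so the relationship is negative.
|r| = 0.116, which falls in the weak range.

weak negative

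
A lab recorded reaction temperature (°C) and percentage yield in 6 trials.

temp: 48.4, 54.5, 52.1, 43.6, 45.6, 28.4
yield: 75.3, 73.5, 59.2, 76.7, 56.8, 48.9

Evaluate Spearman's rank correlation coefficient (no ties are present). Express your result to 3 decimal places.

0.257

Rank temp: 4, 6, 5, 2, 3, 1
Rank yield: 5, 4, 3, 6, 2, 1
d = rank(temp) − rank(yield): -1, 2, 2, -4, 1, 0; Σd² = 26
ρ = 1 − 6Σd² / [n(n²−1)] = 1 − 6×26 / (6×35) = 1 − 156/210 ≈ 0.257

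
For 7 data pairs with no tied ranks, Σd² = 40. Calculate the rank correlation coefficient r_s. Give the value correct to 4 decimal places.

0.2857

ρ = 1 − 6Σd² / [n(n²−1)] = 1 − 6×40 / (7×48)
  = 1 − 240/336 = 1 − 0.71429 ≈ 0.2857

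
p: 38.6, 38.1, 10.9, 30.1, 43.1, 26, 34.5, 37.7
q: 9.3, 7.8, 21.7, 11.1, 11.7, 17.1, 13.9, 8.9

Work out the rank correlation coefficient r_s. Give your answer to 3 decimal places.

-0.643

Rank p: 7, 6, 1, 3, 8, 2, 4, 5
Rank q: 3, 1, 8, 4, 5, 7, 6, 2
d = rank(p) − rank(q): 4, 5, -7, -1, 3, -5, -2, 3; Σd² = 138
ρ = 1 − 6Σd² / [n(n²−1)] = 1 − 6×138 / (8×63) = 1 − 828/504 ≈ -0.643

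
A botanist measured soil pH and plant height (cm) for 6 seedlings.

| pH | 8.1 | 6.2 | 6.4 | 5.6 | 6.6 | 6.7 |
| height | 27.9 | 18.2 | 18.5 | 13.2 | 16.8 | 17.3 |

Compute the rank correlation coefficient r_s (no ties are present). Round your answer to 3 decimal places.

0.543

Rank pH: 6, 2, 3, 1, 4, 5
Rank height: 6, 4, 5, 1, 2, 3
d = rank(pH) − rank(height): 0, -2, -2, 0, 2, 2; Σd² = 16
ρ = 1 − 6Σd² / [n(n²−1)] = 1 − 6×16 / (6×35) = 1 − 96/210 ≈ 0.543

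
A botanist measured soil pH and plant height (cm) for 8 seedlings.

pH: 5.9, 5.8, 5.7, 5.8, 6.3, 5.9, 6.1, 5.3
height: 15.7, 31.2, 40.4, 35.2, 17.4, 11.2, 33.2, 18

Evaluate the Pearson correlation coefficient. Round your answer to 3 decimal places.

n = 8, Σx = 46.8, Σy = 202.3, Σx² = 274.38, Σy² = 5945.57, Σxy = 1181.65
nΣxy − ΣxΣy = 9453.2 − 9467.64 = -14.44
nΣx² − (Σx)² = 2195.04 − 2190.24 = 4.8; nΣy² − (Σy)² = 47564.56 − 40925.29 = 6639.27
r = -14.44 / √(4.8 × 6639.27) = -14.44 / 178.5175 ≈ -0.081

-0.081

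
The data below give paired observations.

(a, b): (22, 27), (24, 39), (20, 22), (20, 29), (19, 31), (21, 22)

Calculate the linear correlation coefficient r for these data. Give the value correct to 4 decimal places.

0.5435

n = 6, Σa = 126, Σb = 170, Σa² = 2662, Σb² = 5020, Σab = 3601
nΣab − ΣaΣb = 21606 − 21420 = 186
nΣa² − (Σa)² = 15972 − 15876 = 96; nΣb² − (Σb)² = 30120 − 28900 = 1220
r = 186 / √(96 × 1220) = 186 / 342.2280 ≈ 0.5435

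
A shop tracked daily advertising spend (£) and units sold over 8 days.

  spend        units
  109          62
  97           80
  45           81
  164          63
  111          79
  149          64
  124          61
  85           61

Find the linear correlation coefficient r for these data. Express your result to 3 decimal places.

-0.554

n = 8, Σx = 884, Σy = 551, Σx² = 107334, Σy² = 38553, Σxy = 59549
nΣxy − ΣxΣy = 476392 − 487084 = -10692
nΣx² − (Σx)² = 858672 − 781456 = 77216; nΣy² − (Σy)² = 308424 − 303601 = 4823
r = -10692 / √(77216 × 4823) = -10692 / 19297.9991 ≈ -0.554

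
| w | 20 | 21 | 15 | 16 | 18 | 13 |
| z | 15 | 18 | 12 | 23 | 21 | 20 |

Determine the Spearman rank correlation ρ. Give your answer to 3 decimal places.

-0.086

Rank w: 5, 6, 2, 3, 4, 1
Rank z: 2, 3, 1, 6, 5, 4
d = rank(w) − rank(z): 3, 3, 1, -3, -1, -3; Σd² = 38
ρ = 1 − 6Σd² / [n(n²−1)] = 1 − 6×38 / (6×35) = 1 − 228/210 ≈ -0.086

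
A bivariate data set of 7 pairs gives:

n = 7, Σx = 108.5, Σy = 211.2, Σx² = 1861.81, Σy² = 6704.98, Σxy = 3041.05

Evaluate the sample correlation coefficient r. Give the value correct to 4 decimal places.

-0.9500

r = (nΣxy − ΣxΣy) / √[(nΣx² − (Σx)²)(nΣy² − (Σy)²)]
Numerator: 7×3041.05 − 108.5×211.2 = -1627.85
Denominator: √[(13032.67 − 11772.25)(46934.86 − 44605.44)] = √[1260.42 × 2329.42] = 1713.4899
r = -1627.85 / 1713.4899 ≈ -0.9500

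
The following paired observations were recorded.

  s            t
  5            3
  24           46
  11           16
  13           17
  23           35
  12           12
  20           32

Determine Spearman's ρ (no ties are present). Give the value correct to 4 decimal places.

0.9643

Rank s: 1, 7, 2, 4, 6, 3, 5
Rank t: 1, 7, 3, 4, 6, 2, 5
d = rank(s) − rank(t): 0, 0, -1, 0, 0, 1, 0; Σd² = 2
ρ = 1 − 6Σd² / [n(n²−1)] = 1 − 6×2 / (7×48) = 1 − 12/336 ≈ 0.9643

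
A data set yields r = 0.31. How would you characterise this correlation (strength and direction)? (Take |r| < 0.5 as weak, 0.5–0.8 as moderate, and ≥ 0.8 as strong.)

weak positive

r = 0.31 > 0 so the relationship is positive.
|r| = 0.31, which falls in the weak range.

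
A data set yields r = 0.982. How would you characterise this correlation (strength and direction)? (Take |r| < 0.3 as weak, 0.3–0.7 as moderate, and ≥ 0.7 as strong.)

strong positive

r = 0.982 > 0 so the relationship is positive.
|r| = 0.982, which falls in the strong range.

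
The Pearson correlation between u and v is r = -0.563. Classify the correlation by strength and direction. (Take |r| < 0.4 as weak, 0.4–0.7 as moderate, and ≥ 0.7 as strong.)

r = -0.563 < 0 so the relationship is negative.
|r| = 0.563, which falls in the moderate range.

moderate negative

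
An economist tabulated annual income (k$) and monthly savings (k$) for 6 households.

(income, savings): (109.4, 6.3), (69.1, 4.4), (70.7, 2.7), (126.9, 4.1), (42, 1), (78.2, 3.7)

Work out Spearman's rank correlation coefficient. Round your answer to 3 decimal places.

0.543

Rank income: 5, 2, 3, 6, 1, 4
Rank savings: 6, 5, 2, 4, 1, 3
d = rank(income) − rank(savings): -1, -3, 1, 2, 0, 1; Σd² = 16
ρ = 1 − 6Σd² / [n(n²−1)] = 1 − 6×16 / (6×35) = 1 − 96/210 ≈ 0.543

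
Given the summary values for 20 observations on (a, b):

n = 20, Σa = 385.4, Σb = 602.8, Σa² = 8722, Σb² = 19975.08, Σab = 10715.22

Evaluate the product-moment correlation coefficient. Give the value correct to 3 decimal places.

-0.589

r = (nΣab − ΣaΣb) / √[(nΣa² − (Σa)²)(nΣb² − (Σb)²)]
Numerator: 20×10715.22 − 385.4×602.8 = -18014.72
Denominator: √[(174440 − 148533.16)(399501.6 − 363367.84)] = √[25906.84 × 36133.76] = 30595.9399
r = -18014.72 / 30595.9399 ≈ -0.589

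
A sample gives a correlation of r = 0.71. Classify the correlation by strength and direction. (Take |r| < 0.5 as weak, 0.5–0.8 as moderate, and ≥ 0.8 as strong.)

r = 0.71 > 0 so the relationship is positive.
|r| = 0.71, which falls in the moderate range.

moderate positive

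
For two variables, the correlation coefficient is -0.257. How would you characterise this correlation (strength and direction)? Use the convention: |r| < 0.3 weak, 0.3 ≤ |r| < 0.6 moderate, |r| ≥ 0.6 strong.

weak negative

r = -0.257 < 0 so the relationship is negative.
|r| = 0.257, which falls in the weak range.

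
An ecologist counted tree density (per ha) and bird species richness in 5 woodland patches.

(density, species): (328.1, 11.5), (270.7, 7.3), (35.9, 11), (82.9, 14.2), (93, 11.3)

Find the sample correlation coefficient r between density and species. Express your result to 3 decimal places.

-0.468

n = 5, Σx = 810.6, Σy = 55.3, Σx² = 197738.32, Σy² = 635.87, Σxy = 8372.24
nΣxy − ΣxΣy = 41861.2 − 44826.18 = -2964.98
nΣx² − (Σx)² = 988691.6 − 657072.36 = 331619.24; nΣy² − (Σy)² = 3179.35 − 3058.09 = 121.26
r = -2964.98 / √(331619.24 × 121.26) = -2964.98 / 6341.3050 ≈ -0.468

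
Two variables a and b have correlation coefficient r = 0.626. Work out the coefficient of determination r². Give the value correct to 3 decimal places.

0.392

r² = (0.626)² = 0.392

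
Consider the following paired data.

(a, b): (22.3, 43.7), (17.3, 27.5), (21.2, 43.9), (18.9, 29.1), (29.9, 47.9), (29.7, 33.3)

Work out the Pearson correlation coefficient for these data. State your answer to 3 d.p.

0.510

n = 6, Σa = 139.3, Σb = 225.4, Σa² = 3379.33, Σb² = 8843.26, Σab = 5352.15
nΣab − ΣaΣb = 32112.9 − 31398.22 = 714.68
nΣa² − (Σa)² = 20275.98 − 19404.49 = 871.49; nΣb² − (Σb)² = 53059.56 − 50805.16 = 2254.4
r = 714.68 / √(871.49 × 2254.4) = 714.68 / 1401.6729 ≈ 0.510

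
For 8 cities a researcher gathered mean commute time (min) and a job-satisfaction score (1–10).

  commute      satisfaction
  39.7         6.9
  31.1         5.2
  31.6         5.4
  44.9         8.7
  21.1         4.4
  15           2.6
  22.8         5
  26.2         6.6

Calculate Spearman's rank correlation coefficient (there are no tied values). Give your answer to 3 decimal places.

0.929

Rank commute: 7, 5, 6, 8, 2, 1, 3, 4
Rank satisfaction: 7, 4, 5, 8, 2, 1, 3, 6
d = rank(commute) − rank(satisfaction): 0, 1, 1, 0, 0, 0, 0, -2; Σd² = 6
ρ = 1 − 6Σd² / [n(n²−1)] = 1 − 6×6 / (8×63) = 1 − 36/504 ≈ 0.929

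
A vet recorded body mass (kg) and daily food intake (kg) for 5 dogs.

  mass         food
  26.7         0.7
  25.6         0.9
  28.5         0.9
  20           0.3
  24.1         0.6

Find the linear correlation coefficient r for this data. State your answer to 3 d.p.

0.909

n = 5, Σx = 124.9, Σy = 3.4, Σx² = 3161.31, Σy² = 2.56, Σxy = 87.84
nΣxy − ΣxΣy = 439.2 − 424.66 = 14.54
nΣx² − (Σx)² = 15806.55 − 15600.01 = 206.54; nΣy² − (Σy)² = 12.8 − 11.56 = 1.24
r = 14.54 / √(206.54 × 1.24) = 14.54 / 16.0034 ≈ 0.909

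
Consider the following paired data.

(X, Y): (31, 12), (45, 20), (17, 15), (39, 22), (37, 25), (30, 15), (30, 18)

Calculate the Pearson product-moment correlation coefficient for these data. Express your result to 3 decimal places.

0.602

n = 7, ΣX = 229, ΣY = 127, ΣX² = 7965, ΣY² = 2427, ΣXY = 4300
nΣXY − ΣXΣY = 30100 − 29083 = 1017
nΣX² − (ΣX)² = 55755 − 52441 = 3314; nΣY² − (ΣY)² = 16989 − 16129 = 860
r = 1017 / √(3314 × 860) = 1017 / 1688.2061 ≈ 0.602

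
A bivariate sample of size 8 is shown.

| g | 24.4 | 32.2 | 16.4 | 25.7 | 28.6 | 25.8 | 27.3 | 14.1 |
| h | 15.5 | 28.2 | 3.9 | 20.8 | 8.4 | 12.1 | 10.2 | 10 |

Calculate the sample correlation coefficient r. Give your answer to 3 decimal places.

0.620

n = 8, Σg = 194.5, Σh = 109.1, Σg² = 4989.35, Σh² = 1904.35, Σgh = 2856.64
nΣgh − ΣgΣh = 22853.12 − 21219.95 = 1633.17
nΣg² − (Σg)² = 39914.8 − 37830.25 = 2084.55; nΣh² − (Σh)² = 15234.8 − 11902.81 = 3331.99
r = 1633.17 / √(2084.55 × 3331.99) = 1633.17 / 2635.4696 ≈ 0.620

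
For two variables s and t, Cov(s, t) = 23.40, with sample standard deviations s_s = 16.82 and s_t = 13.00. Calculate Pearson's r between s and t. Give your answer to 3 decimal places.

0.107

r = Cov(s,t) / (s_s · s_t) = 23.40 / (16.82 × 13.00)
  = 23.40 / 218.6600 ≈ 0.107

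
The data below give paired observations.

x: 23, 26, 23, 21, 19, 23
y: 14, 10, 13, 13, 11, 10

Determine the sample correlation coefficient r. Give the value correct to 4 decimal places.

-0.2228

n = 6, Σx = 135, Σy = 71, Σx² = 3065, Σy² = 855, Σxy = 1593
nΣxy − ΣxΣy = 9558 − 9585 = -27
nΣx² − (Σx)² = 18390 − 18225 = 165; nΣy² − (Σy)² = 5130 − 5041 = 89
r = -27 / √(165 × 89) = -27 / 121.1817 ≈ -0.2228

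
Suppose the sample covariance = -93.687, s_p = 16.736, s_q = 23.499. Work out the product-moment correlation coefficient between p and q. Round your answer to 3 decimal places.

r = Cov(p,q) / (s_p · s_q) = -93.687 / (16.736 × 23.499)
  = -93.687 / 393.2793 ≈ -0.238

-0.238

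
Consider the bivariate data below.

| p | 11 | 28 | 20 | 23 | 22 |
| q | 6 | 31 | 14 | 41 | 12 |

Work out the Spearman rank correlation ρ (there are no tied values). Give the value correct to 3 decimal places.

0.800

Rank p: 1, 5, 2, 4, 3
Rank q: 1, 4, 3, 5, 2
d = rank(p) − rank(q): 0, 1, -1, -1, 1; Σd² = 4
ρ = 1 − 6Σd² / [n(n²−1)] = 1 − 6×4 / (5×24) = 1 − 24/120 ≈ 0.800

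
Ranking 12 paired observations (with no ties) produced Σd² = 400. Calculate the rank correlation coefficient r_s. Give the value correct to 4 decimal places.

ρ = 1 − 6Σd² / [n(n²−1)] = 1 − 6×400 / (12×143)
  = 1 − 2400/1716 = 1 − 1.39860 ≈ -0.3986

-0.3986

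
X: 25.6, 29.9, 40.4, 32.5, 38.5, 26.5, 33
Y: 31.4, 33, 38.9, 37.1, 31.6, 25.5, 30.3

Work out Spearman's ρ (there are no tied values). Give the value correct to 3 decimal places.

0.536

Rank X: 1, 3, 7, 4, 6, 2, 5
Rank Y: 3, 5, 7, 6, 4, 1, 2
d = rank(X) − rank(Y): -2, -2, 0, -2, 2, 1, 3; Σd² = 26
ρ = 1 − 6Σd² / [n(n²−1)] = 1 − 6×26 / (7×48) = 1 − 156/336 ≈ 0.536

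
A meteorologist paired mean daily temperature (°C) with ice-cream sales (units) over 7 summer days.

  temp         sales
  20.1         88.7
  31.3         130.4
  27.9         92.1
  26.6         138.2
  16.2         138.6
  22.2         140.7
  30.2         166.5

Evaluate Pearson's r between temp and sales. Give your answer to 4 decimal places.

0.2040

n = 7, Σx = 174.5, Σy = 895.2, Σx² = 4536.99, Σy² = 119182.2, Σxy = 22507.26
nΣxy − ΣxΣy = 157550.82 − 156212.4 = 1338.42
nΣx² − (Σx)² = 31758.93 − 30450.25 = 1308.68; nΣy² − (Σy)² = 834275.4 − 801383.04 = 32892.36
r = 1338.42 / √(1308.68 × 32892.36) = 1338.42 / 6560.9126 ≈ 0.2040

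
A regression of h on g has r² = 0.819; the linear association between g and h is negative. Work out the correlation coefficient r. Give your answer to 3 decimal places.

|r| = √0.819 = 0.905
The association is negative, so r = −0.905.

-0.905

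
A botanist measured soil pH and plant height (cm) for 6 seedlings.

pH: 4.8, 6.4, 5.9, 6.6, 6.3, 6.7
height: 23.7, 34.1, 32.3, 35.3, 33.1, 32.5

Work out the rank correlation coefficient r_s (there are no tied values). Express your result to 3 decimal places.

0.657

Rank pH: 1, 4, 2, 5, 3, 6
Rank height: 1, 5, 2, 6, 4, 3
d = rank(pH) − rank(height): 0, -1, 0, -1, -1, 3; Σd² = 12
ρ = 1 − 6Σd² / [n(n²−1)] = 1 − 6×12 / (6×35) = 1 − 72/210 ≈ 0.657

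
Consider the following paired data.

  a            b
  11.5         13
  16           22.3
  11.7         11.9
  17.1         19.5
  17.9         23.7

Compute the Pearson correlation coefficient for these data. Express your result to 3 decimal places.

n = 5, Σa = 74.2, Σb = 90.4, Σa² = 1137.96, Σb² = 1749.84, Σab = 1403.21
nΣab − ΣaΣb = 7016.05 − 6707.68 = 308.37
nΣa² − (Σa)² = 5689.8 − 5505.64 = 184.16; nΣb² − (Σb)² = 8749.2 − 8172.16 = 577.04
r = 308.37 / √(184.16 × 577.04) = 308.37 / 325.9872 ≈ 0.946

0.946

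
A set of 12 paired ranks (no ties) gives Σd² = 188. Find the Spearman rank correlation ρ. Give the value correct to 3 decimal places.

ρ = 1 − 6Σd² / [n(n²−1)] = 1 − 6×188 / (12×143)
  = 1 − 1128/1716 = 1 − 0.6573 ≈ 0.343

0.343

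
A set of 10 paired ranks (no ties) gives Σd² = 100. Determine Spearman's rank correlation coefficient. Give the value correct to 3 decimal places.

0.394

ρ = 1 − 6Σd² / [n(n²−1)] = 1 − 6×100 / (10×99)
  = 1 − 600/990 = 1 − 0.6061 ≈ 0.394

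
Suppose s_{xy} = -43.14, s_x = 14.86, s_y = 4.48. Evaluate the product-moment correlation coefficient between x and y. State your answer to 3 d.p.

-0.648

r = Cov(x,y) / (s_x · s_y) = -43.14 / (14.86 × 4.48)
  = -43.14 / 66.5728 ≈ -0.648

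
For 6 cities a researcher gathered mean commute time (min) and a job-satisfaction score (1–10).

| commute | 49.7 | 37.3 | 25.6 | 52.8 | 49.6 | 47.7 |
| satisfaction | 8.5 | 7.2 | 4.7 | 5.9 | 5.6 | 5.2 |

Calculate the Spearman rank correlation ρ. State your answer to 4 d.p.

Rank commute: 5, 2, 1, 6, 4, 3
Rank satisfaction: 6, 5, 1, 4, 3, 2
d = rank(commute) − rank(satisfaction): -1, -3, 0, 2, 1, 1; Σd² = 16
ρ = 1 − 6Σd² / [n(n²−1)] = 1 − 6×16 / (6×35) = 1 − 96/210 ≈ 0.5429

0.5429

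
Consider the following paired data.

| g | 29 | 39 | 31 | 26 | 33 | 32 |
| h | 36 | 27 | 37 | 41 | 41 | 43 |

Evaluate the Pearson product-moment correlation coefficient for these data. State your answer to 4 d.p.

-0.6806

n = 6, Σg = 190, Σh = 225, Σg² = 6112, Σh² = 8605, Σgh = 7039
nΣgh − ΣgΣh = 42234 − 42750 = -516
nΣg² − (Σg)² = 36672 − 36100 = 572; nΣh² − (Σh)² = 51630 − 50625 = 1005
r = -516 / √(572 × 1005) = -516 / 758.1952 ≈ -0.6806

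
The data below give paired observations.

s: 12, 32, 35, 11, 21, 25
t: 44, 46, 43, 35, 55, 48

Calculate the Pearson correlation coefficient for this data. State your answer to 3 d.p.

n = 6, Σs = 136, Σt = 271, Σs² = 3580, Σt² = 12455, Σst = 6245
nΣst − ΣsΣt = 37470 − 36856 = 614
nΣs² − (Σs)² = 21480 − 18496 = 2984; nΣt² − (Σt)² = 74730 − 73441 = 1289
r = 614 / √(2984 × 1289) = 614 / 1961.2180 ≈ 0.313

0.313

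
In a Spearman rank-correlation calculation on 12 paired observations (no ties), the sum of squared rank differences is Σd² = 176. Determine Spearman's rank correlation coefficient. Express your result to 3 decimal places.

ρ = 1 − 6Σd² / [n(n²−1)] = 1 − 6×176 / (12×143)
  = 1 − 1056/1716 = 1 − 0.6154 ≈ 0.385

0.385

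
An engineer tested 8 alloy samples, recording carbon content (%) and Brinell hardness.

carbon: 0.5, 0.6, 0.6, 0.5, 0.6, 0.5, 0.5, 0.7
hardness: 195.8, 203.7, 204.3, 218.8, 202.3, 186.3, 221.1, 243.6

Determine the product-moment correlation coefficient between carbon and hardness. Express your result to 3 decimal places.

0.539

n = 8, Σx = 4.5, Σy = 1675.9, Σx² = 2.57, Σy² = 353302.41, Σxy = 947.7
nΣxy − ΣxΣy = 7581.6 − 7541.55 = 40.05
nΣx² − (Σx)² = 20.56 − 20.25 = 0.31; nΣy² − (Σy)² = 2826419.28 − 2808640.81 = 17778.47
r = 40.05 / √(0.31 × 17778.47) = 40.05 / 74.2383 ≈ 0.539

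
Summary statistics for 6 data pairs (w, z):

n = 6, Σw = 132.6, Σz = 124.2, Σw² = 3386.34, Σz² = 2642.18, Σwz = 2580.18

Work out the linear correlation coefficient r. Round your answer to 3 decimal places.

r = (nΣwz − ΣwΣz) / √[(nΣw² − (Σw)²)(nΣz² − (Σz)²)]
Numerator: 6×2580.18 − 132.6×124.2 = -987.84
Denominator: √[(20318.04 − 17582.76)(15853.08 − 15425.64)] = √[2735.28 × 427.44] = 1081.2808
r = -987.84 / 1081.2808 ≈ -0.914

-0.914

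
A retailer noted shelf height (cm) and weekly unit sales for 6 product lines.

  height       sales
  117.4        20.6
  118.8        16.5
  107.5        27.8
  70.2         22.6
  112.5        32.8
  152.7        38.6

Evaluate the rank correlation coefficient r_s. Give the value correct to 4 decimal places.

Rank height: 4, 5, 2, 1, 3, 6
Rank sales: 2, 1, 4, 3, 5, 6
d = rank(height) − rank(sales): 2, 4, -2, -2, -2, 0; Σd² = 32
ρ = 1 − 6Σd² / [n(n²−1)] = 1 − 6×32 / (6×35) = 1 − 192/210 ≈ 0.0857

0.0857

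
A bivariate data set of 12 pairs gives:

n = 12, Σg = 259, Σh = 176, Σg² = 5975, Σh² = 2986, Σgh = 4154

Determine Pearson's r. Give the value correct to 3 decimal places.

0.900

r = (nΣgh − ΣgΣh) / √[(nΣg² − (Σg)²)(nΣh² − (Σh)²)]
Numerator: 12×4154 − 259×176 = 4264
Denominator: √[(71700 − 67081)(35832 − 30976)] = √[4619 × 4856] = 4736.0177
r = 4264 / 4736.0177 ≈ 0.900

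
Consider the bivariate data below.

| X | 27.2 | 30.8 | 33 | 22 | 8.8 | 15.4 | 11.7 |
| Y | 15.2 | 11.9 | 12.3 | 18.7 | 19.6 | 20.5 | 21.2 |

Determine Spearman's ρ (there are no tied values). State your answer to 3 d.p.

-0.857

Rank X: 5, 6, 7, 4, 1, 3, 2
Rank Y: 3, 1, 2, 4, 5, 6, 7
d = rank(X) − rank(Y): 2, 5, 5, 0, -4, -3, -5; Σd² = 104
ρ = 1 − 6Σd² / [n(n²−1)] = 1 − 6×104 / (7×48) = 1 − 624/336 ≈ -0.857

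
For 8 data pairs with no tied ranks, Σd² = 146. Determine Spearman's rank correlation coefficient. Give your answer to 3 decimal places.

-0.738

ρ = 1 − 6Σd² / [n(n²−1)] = 1 − 6×146 / (8×63)
  = 1 − 876/504 = 1 − 1.7381 ≈ -0.738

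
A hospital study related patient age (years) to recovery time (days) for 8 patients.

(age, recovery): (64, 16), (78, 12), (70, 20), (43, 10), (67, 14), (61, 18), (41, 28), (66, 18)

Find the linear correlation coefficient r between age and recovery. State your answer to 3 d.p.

-0.335

n = 8, Σx = 490, Σy = 136, Σx² = 31176, Σy² = 2528, Σxy = 8162
nΣxy − ΣxΣy = 65296 − 66640 = -1344
nΣx² − (Σx)² = 249408 − 240100 = 9308; nΣy² − (Σy)² = 20224 − 18496 = 1728
r = -1344 / √(9308 × 1728) = -1344 / 4010.5142 ≈ -0.335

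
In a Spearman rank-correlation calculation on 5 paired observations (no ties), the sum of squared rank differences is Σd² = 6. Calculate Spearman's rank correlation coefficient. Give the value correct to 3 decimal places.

0.700

ρ = 1 − 6Σd² / [n(n²−1)] = 1 − 6×6 / (5×24)
  = 1 − 36/120 = 1 − 0.3000 ≈ 0.700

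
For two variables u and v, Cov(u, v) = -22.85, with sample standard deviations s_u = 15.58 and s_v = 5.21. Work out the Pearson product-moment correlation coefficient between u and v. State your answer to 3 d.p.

-0.282

r = Cov(u,v) / (s_u · s_v) = -22.85 / (15.58 × 5.21)
  = -22.85 / 81.1718 ≈ -0.282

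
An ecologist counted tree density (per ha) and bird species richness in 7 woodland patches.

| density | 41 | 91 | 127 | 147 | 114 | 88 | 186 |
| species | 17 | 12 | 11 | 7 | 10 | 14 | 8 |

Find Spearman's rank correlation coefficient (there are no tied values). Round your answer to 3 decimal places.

Rank density: 1, 3, 5, 6, 4, 2, 7
Rank species: 7, 5, 4, 1, 3, 6, 2
d = rank(density) − rank(species): -6, -2, 1, 5, 1, -4, 5; Σd² = 108
ρ = 1 − 6Σd² / [n(n²−1)] = 1 − 6×108 / (7×48) = 1 − 648/336 ≈ -0.929

-0.929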